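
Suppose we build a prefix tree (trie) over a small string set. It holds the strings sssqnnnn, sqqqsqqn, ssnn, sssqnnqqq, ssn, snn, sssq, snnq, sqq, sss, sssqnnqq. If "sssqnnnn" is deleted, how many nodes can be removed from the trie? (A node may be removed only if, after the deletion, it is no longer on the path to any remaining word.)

A node on "sssqnnnn"'s path can go only if nothing else ends at it or branches off below it.
The suffix "nn" (2 nodes) is used only by "sssqnnnn"; the node for "sssqnn" still has the child "q", so pruning stops there.
Nodes removed: 2

2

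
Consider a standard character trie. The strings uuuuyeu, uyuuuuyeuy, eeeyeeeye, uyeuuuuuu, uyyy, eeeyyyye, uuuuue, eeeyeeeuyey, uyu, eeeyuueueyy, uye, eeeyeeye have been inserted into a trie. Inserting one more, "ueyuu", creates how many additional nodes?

The longest prefix of "ueyuu" already in the trie is "u" (length 1).
So 5 − 1 = 4 new nodes.

4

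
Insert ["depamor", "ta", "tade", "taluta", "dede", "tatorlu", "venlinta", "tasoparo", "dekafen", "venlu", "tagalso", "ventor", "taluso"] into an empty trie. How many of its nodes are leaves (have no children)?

Leaves are exactly the stored words that no other stored word extends.
Those words: "dede", "dekafen", "depamor", "tade", "tagalso", "taluso", "taluta", "tasoparo", "tatorlu", "venlinta", "venlu", "ventor"
Leaf count: 12

12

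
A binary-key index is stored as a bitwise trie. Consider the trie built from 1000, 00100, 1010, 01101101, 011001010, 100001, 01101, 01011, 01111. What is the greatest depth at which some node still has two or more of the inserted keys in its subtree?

Equivalently: take the maximum, over all pairs, of their longest common prefix length.
"01101" and "01101101" agree on "01101" (5 characters) before diverging; nothing deeper is shared.
Longest shared-prefix length: 5

5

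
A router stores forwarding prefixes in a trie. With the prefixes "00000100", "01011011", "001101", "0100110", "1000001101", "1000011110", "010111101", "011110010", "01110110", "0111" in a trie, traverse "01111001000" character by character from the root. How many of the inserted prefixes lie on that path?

Walk "01111001000" from the root; an end-of-word marker is hit whenever a stored word is a prefix of "01111001000".
Prefixes of the query that are stored words: "0111", "011110010"
Count: 2

2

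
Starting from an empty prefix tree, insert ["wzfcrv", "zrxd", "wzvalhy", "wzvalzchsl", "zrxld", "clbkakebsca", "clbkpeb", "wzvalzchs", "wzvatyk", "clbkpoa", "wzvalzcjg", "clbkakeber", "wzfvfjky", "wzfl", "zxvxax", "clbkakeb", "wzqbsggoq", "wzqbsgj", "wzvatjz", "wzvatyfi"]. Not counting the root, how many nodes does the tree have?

Count nodes per top-level branch (shared prefixes stored once):
  'c'-branch (clbkakeb, clbkakeber, clbkakebsca, clbkpeb, clbkpoa): 18 nodes
  'w'-branch (wzfcrv, wzfl, wzfvfjky, wzqbsggoq, wzqbsgj, wzvalhy, wzvalzchs, wzvalzchsl, wzvalzcjg, wzvatjz, wzvatyfi, wzvatyk): 39 nodes
  'z'-branch (zrxd, zrxld, zxvxax): 11 nodes
Sum: 68

68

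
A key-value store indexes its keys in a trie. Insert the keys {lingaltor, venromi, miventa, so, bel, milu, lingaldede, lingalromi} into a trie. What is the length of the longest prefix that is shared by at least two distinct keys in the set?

The deepest shared node is where two words last agree before diverging.
"lingaldede" and "lingalromi" agree on "lingal" (6 characters) before diverging; nothing deeper is shared.
Longest shared-prefix length: 6

6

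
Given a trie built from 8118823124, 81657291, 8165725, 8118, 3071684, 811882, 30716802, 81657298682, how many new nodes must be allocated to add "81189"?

The longest prefix of "81189" already in the trie is "8118" (length 4).
Each of the 1 remaining characters creates one node.

1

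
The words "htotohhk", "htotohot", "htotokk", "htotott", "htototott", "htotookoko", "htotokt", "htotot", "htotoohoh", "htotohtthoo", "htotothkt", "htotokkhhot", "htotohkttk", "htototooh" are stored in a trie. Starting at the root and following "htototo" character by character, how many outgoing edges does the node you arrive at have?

2

The children of the "htototo" node are the distinct next characters among strings starting with "htototo".
Distinct next characters after "htototo": o, t.
That node has 2 child edges.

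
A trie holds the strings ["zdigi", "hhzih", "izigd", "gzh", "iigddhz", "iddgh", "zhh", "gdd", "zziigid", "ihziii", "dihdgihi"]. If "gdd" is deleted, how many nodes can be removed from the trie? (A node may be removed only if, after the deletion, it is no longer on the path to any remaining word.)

2

Walk "gdd" from the leaf back toward the root, removing each node that no remaining word uses.
The suffix "dd" (2 nodes) is used only by "gdd"; the node for "g" still has the child "z", so pruning stops there.
Nodes removed: 2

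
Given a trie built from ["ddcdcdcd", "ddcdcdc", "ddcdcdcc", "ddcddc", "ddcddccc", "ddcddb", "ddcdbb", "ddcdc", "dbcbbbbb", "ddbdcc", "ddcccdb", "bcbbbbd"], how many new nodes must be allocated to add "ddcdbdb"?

Walking "ddcdbdb" from the root, the first 5 characters ("ddcdb") follow existing edges; "d" is the first miss.
Each of the 2 remaining characters creates one node.

2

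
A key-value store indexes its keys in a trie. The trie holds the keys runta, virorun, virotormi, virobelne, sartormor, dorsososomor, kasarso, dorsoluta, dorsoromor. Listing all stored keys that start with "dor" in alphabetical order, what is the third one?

dorsososomor

DFS of the "dor" subtree visits, in order: "dorsoluta", "dorsoromor", "dorsososomor"
The 3rd is dorsososomor.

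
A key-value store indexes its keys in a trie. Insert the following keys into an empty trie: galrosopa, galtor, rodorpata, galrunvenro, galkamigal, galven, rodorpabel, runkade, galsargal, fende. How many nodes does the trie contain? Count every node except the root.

Count nodes per top-level branch (shared prefixes stored once):
  'f'-branch (fende): 5 nodes
  'g'-branch (galkamigal, galrosopa, galrunvenro, galsargal, galtor, galven): 35 nodes
  'r'-branch (rodorpabel, rodorpata, runkade): 18 nodes
Sum: 58

58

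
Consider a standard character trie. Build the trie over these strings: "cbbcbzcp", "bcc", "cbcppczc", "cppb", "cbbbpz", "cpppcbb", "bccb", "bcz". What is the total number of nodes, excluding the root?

Trace insertions, counting only characters that open a new branch:
  "cbbcbzcp" → 8 new (c, b, b, c, b, z, c, p)
  "bcc" → 3 new (b, c, c)
  "cbcppczc" → prefix "cb" already present; 6 new (c, p, p, c, z, c)
  "cppb" → prefix "c" already present; 3 new (p, p, b)
  "cbbbpz" → prefix "cbb" already present; 3 new (b, p, z)
  "cpppcbb" → prefix "cpp" already present; 4 new (p, c, b, b)
  "bccb" → prefix "bcc" already present; 1 new (b)
  "bcz" → prefix "bc" already present; 1 new (z)
Total nodes = 8 + 3 + 6 + 3 + 3 + 4 + 1 + 1 = 29

29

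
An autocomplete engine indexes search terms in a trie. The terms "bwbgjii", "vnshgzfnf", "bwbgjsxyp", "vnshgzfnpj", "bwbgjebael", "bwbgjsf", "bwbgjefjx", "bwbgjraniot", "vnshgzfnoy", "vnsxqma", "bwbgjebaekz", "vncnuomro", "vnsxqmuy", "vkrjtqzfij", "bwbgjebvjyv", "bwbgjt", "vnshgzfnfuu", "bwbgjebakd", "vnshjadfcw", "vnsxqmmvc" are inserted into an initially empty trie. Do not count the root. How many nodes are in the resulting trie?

81

For each word, the new-node count is its length minus the longest prefix already in the trie:
  "bwbgjii" → 7 new (b, w, b, g, j, i, i)
  "vnshgzfnf" → 9 new (v, n, s, h, g, z, f, n, f)
  "bwbgjsxyp" → prefix "bwbgj" already present; 4 new (s, x, y, p)
  "vnshgzfnpj" → prefix "vnshgzfn" already present; 2 new (p, j)
  "bwbgjebael" → prefix "bwbgj" already present; 5 new (e, b, a, e, l)
  "bwbgjsf" → prefix "bwbgjs" already present; 1 new (f)
  "bwbgjefjx" → prefix "bwbgje" already present; 3 new (f, j, x)
  "bwbgjraniot" → prefix "bwbgj" already present; 6 new (r, a, n, i, o, t)
  "vnshgzfnoy" → prefix "vnshgzfn" already present; 2 new (o, y)
  "vnsxqma" → prefix "vns" already present; 4 new (x, q, m, a)
  "bwbgjebaekz" → prefix "bwbgjebae" already present; 2 new (k, z)
  "vncnuomro" → prefix "vn" already present; 7 new (c, n, u, o, m, r, o)
  "vnsxqmuy" → prefix "vnsxqm" already present; 2 new (u, y)
  "vkrjtqzfij" → prefix "v" already present; 9 new (k, r, j, t, q, z, f, i, j)
  "bwbgjebvjyv" → prefix "bwbgjeb" already present; 4 new (v, j, y, v)
  "bwbgjt" → prefix "bwbgj" already present; 1 new (t)
  "vnshgzfnfuu" → prefix "vnshgzfnf" already present; 2 new (u, u)
  "bwbgjebakd" → prefix "bwbgjeba" already present; 2 new (k, d)
  "vnshjadfcw" → prefix "vnsh" already present; 6 new (j, a, d, f, c, w)
  "vnsxqmmvc" → prefix "vnsxqm" already present; 3 new (m, v, c)
Total nodes = 7 + 9 + 4 + 2 + 5 + 1 + 3 + 6 + 2 + 4 + 2 + 7 + 2 + 9 + 4 + 1 + 2 + 2 + 6 + 3 = 81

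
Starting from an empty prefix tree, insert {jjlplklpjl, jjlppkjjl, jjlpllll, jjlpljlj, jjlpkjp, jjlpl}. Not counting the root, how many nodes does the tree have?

24

Trace insertions, counting only characters that open a new branch:
  "jjlplklpjl" → 10 new (j, j, l, p, l, k, l, p, j, l)
  "jjlppkjjl" → prefix "jjlp" already present; 5 new (p, k, j, j, l)
  "jjlpllll" → prefix "jjlpl" already present; 3 new (l, l, l)
  "jjlpljlj" → prefix "jjlpl" already present; 3 new (j, l, j)
  "jjlpkjp" → prefix "jjlp" already present; 3 new (k, j, p)
  "jjlpl" → prefix "jjlpl" already present; 0 new (none)
Total nodes = 10 + 5 + 3 + 3 + 3 + 0 = 24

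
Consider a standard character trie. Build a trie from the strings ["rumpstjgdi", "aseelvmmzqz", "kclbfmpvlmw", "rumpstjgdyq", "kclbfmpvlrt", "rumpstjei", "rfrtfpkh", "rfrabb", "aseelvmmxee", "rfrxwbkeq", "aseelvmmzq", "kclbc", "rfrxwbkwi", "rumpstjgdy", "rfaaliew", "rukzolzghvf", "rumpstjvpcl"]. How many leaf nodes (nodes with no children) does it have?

A leaf is a node with no children — equivalently, the end of a word that is not a proper prefix of any other stored word.
Those words: "aseelvmmxee", "aseelvmmzqz", "kclbc", "kclbfmpvlmw", "kclbfmpvlrt", "rfaaliew", "rfrabb", "rfrtfpkh", "rfrxwbkeq", "rfrxwbkwi", "rukzolzghvf", "rumpstjei", "rumpstjgdi", "rumpstjgdyq", "rumpstjvpcl"
Leaf count: 15

15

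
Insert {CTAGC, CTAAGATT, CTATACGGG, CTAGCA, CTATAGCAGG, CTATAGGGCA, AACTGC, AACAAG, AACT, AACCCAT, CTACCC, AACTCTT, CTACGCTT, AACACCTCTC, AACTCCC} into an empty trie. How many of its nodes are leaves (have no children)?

Leaves are exactly the stored words that no other stored word extends.
Those words: "AACAAG", "AACACCTCTC", "AACCCAT", "AACTCCC", "AACTCTT", "AACTGC", "CTAAGATT", "CTACCC", "CTACGCTT", "CTAGCA", "CTATACGGG", "CTATAGCAGG", "CTATAGGGCA"
Leaf count: 13

13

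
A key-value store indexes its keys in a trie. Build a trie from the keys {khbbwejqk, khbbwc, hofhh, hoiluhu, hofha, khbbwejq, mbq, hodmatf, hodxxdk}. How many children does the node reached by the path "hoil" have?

1

Follow the path "hoil" to its node, then look at its outgoing edges.
Characters that immediately follow "hoil" among the stored strings: {u}.
That node has 1 child edge.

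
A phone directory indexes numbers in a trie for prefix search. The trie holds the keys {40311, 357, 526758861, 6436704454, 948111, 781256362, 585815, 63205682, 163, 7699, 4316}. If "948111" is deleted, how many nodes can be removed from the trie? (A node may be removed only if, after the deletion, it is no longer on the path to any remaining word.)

Walk "948111" from the leaf back toward the root, removing each node that no remaining word uses.
No other word shares any prefix with "948111", so all 6 of its nodes go.
Nodes removed: 6

6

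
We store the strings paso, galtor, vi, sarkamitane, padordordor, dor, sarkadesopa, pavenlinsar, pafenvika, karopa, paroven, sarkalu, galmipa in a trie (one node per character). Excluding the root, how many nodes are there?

74

Count nodes per top-level branch (shared prefixes stored once):
  'd'-branch (dor): 3 nodes
  'g'-branch (galmipa, galtor): 10 nodes
  'k'-branch (karopa): 6 nodes
  'p'-branch (padordordor, pafenvika, paroven, paso, pavenlinsar): 34 nodes
  's'-branch (sarkadesopa, sarkalu, sarkamitane): 19 nodes
  'v'-branch (vi): 2 nodes
Sum: 74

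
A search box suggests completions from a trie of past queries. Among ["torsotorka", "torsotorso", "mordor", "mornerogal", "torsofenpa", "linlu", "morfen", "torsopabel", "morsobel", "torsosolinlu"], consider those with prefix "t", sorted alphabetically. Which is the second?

torsopabel

Filter for "t…" and sort: "torsofenpa", "torsopabel", "torsosolinlu", "torsotorka", "torsotorso"
Position 2: torsopabel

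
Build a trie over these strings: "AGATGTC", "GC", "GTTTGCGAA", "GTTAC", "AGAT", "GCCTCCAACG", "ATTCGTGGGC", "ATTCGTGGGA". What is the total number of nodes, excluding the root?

Count nodes per top-level branch (shared prefixes stored once):
  'A'-branch (AGAT, AGATGTC, ATTCGTGGGA, ATTCGTGGGC): 17 nodes
  'G'-branch (GC, GCCTCCAACG, GTTAC, GTTTGCGAA): 20 nodes
Sum: 37

37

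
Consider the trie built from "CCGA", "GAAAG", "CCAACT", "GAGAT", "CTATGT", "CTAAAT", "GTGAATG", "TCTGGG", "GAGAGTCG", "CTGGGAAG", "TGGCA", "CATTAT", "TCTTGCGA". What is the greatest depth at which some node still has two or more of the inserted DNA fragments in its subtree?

4

Equivalently: take the maximum, over all pairs, of their longest common prefix length.
e.g. "GAGAGTCG" and "GAGAT" share the prefix "GAGA" of length 4; no pair shares a longer one.
Longest shared-prefix length: 4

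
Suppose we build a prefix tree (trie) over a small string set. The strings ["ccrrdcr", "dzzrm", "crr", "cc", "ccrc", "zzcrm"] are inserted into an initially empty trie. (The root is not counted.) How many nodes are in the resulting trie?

20

For each word, the new-node count is its length minus the longest prefix already in the trie:
  "ccrrdcr" → 7 new (c, c, r, r, d, c, r)
  "dzzrm" → 5 new (d, z, z, r, m)
  "crr" → prefix "c" already present; 2 new (r, r)
  "cc" → prefix "cc" already present; 0 new (none)
  "ccrc" → prefix "ccr" already present; 1 new (c)
  "zzcrm" → 5 new (z, z, c, r, m)
Total nodes = 7 + 5 + 2 + 0 + 1 + 5 = 20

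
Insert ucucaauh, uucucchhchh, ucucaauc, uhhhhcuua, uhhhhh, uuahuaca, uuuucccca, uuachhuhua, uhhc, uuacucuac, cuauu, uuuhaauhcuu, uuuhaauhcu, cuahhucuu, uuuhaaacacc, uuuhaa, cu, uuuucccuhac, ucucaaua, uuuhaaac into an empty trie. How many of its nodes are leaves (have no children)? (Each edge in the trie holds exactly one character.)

A leaf is a node with no children — equivalently, the end of a word that is not a proper prefix of any other stored word.
Those words: "cuahhucuu", "cuauu", "ucucaaua", "ucucaauc", "ucucaauh", "uhhc", "uhhhhcuua", "uhhhhh", "uuachhuhua", "uuacucuac", "uuahuaca", "uucucchhchh", "uuuhaaacacc", "uuuhaauhcuu", "uuuucccca", "uuuucccuhac"
Leaf count: 16

16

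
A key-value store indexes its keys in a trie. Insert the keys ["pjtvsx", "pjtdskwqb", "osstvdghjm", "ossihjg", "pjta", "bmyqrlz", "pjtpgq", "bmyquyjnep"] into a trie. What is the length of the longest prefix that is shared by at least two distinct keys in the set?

Equivalently: take the maximum, over all pairs, of their longest common prefix length.
e.g. "bmyqrlz" and "bmyquyjnep" share the prefix "bmyq" of length 4; no pair shares a longer one.
Longest shared-prefix length: 4

4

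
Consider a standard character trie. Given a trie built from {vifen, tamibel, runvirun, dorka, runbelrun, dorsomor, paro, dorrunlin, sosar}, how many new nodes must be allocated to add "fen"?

Nothing in the trie begins with "f"; the whole of "fen" is new.
3 − 0 = 3 new nodes.

3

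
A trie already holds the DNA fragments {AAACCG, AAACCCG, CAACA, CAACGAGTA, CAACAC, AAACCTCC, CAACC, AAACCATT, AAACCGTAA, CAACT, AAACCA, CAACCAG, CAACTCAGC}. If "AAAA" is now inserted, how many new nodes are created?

1

Walking "AAAA" from the root, the first 3 characters ("AAA") follow existing edges; "A" is the first miss.
So 4 − 3 = 1 new nodes.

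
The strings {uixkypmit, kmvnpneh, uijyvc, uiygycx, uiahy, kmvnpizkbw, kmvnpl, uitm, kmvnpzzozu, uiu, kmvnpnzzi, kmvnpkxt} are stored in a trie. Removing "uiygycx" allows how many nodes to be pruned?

5

A node on "uiygycx"'s path can go only if nothing else ends at it or branches off below it.
The suffix "ygycx" (5 nodes) is used only by "uiygycx"; the node for "ui" still has the child "x", so pruning stops there.
Nodes removed: 5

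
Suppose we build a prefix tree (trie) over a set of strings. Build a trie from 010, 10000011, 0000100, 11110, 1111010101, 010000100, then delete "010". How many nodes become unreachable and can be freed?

After clearing the end-marker at "010", prune upward until reaching a node still needed by another word.
Every node on "010" is still needed (e.g. by "010000100"), so nothing is freed.
Nodes removed: 0

0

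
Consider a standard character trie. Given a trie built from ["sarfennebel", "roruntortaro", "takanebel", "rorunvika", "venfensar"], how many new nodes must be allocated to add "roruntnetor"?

"rorunt" is already a path in the trie; the remaining "netor" must be added.
So 11 − 6 = 5 new nodes.

5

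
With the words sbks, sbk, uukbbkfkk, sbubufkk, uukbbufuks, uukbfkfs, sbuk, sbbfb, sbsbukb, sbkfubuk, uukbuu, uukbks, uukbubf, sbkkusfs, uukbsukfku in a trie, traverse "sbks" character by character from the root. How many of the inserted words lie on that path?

2

Traverse "sbks" character by character; count nodes along the way that are marked as word ends.
Prefixes of the query that are stored words: "sbk", "sbks"
Count: 2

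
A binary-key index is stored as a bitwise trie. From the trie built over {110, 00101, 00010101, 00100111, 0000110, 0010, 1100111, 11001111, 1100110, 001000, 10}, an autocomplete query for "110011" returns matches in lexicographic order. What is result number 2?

1100111

DFS of the "110011" subtree visits, in order: "1100110", "1100111", "11001111"
The 2nd is 1100111.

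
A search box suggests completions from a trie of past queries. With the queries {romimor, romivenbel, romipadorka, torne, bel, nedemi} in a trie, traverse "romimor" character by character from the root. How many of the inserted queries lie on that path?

Walk "romimor" from the root; an end-of-word marker is hit whenever a stored word is a prefix of "romimor".
Prefixes of the query that are stored words: "romimor"
Count: 1

1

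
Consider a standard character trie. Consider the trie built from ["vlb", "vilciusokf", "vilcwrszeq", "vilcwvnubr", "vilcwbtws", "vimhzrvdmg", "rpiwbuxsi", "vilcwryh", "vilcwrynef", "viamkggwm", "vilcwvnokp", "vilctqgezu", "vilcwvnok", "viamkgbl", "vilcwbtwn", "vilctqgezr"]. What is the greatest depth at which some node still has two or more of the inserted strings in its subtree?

The deepest shared node is where two words last agree before diverging.
e.g. "vilctqgezr" and "vilctqgezu" share the prefix "vilctqgez" of length 9; no pair shares a longer one.
Longest shared-prefix length: 9

9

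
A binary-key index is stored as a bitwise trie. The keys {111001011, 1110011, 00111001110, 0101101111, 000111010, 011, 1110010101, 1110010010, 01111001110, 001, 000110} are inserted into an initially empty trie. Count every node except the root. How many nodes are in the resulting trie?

52

Insert word by word; a character creates a node only if that edge doesn't already exist:
  "111001011" → 9 new (1, 1, 1, 0, 0, 1, 0, 1, 1)
  "1110011" → prefix "111001" already present; 1 new (1)
  "00111001110" → 11 new (0, 0, 1, 1, 1, 0, 0, 1, 1, 1, 0)
  "0101101111" → prefix "0" already present; 9 new (1, 0, 1, 1, 0, 1, 1, 1, 1)
  "000111010" → prefix "00" already present; 7 new (0, 1, 1, 1, 0, 1, 0)
  "011" → prefix "01" already present; 1 new (1)
  "1110010101" → prefix "11100101" already present; 2 new (0, 1)
  "1110010010" → prefix "1110010" already present; 3 new (0, 1, 0)
  "01111001110" → prefix "011" already present; 8 new (1, 1, 0, 0, 1, 1, 1, 0)
  "001" → prefix "001" already present; 0 new (none)
  "000110" → prefix "00011" already present; 1 new (0)
Total nodes = 9 + 1 + 11 + 9 + 7 + 1 + 2 + 3 + 8 + 0 + 1 = 52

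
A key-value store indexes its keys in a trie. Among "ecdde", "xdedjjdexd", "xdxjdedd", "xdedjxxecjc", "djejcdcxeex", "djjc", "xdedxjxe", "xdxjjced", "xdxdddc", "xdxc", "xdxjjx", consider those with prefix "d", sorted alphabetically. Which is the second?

Words with prefix "d", in lexicographic order: "djejcdcxeex", "djjc"
Position 2: djjc

djjc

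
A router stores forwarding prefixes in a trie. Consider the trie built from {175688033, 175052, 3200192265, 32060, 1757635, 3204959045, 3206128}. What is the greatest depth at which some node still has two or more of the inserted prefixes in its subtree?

Equivalently: take the maximum, over all pairs, of their longest common prefix length.
e.g. "32060" and "3206128" share the prefix "3206" of length 4; no pair shares a longer one.
Longest shared-prefix length: 4

4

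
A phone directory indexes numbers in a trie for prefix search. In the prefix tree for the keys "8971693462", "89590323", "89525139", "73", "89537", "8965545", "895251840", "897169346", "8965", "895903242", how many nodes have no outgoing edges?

8

Leaves are exactly the stored words that no other stored word extends.
Those words: "73", "89525139", "895251840", "89537", "89590323", "895903242", "8965545", "8971693462"
Leaf count: 8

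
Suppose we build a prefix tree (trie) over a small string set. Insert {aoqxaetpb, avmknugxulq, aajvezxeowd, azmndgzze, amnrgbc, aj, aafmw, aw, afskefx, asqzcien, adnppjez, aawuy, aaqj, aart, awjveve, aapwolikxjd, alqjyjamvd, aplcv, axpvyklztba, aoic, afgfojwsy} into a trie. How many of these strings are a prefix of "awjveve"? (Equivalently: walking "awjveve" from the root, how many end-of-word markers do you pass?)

Traverse "awjveve" character by character; count nodes along the way that are marked as word ends.
Prefixes of the query that are stored words: "aw", "awjveve"
Count: 2

2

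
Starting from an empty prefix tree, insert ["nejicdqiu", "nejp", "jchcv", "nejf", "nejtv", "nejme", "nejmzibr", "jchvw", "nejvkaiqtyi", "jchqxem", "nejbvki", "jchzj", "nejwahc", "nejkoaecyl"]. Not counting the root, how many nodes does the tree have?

Count nodes per top-level branch (shared prefixes stored once):
  'j'-branch (jchcv, jchqxem, jchvw, jchzj): 13 nodes
  'n'-branch (nejbvki, nejf, nejicdqiu, nejkoaecyl, nejme, nejmzibr, nejp, nejtv, nejvkaiqtyi, nejwahc): 42 nodes
Sum: 55

55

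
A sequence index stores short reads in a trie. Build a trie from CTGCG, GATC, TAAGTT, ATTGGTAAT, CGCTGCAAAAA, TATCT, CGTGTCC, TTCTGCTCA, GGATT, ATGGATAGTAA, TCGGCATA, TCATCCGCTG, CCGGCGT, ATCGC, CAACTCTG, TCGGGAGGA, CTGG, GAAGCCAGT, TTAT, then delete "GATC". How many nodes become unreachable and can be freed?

After clearing the end-marker at "GATC", prune upward until reaching a node still needed by another word.
The suffix "TC" (2 nodes) is used only by "GATC"; the node for "GA" still has the child "A", so pruning stops there.
Nodes removed: 2

2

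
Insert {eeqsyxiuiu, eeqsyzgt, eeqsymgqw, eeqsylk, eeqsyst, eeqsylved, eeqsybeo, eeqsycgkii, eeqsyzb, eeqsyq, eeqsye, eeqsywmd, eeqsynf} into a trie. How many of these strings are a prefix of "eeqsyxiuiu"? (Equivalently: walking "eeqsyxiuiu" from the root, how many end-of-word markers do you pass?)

Walk "eeqsyxiuiu" from the root; an end-of-word marker is hit whenever a stored word is a prefix of "eeqsyxiuiu".
Prefixes of the query that are stored words: "eeqsyxiuiu"
Count: 1

1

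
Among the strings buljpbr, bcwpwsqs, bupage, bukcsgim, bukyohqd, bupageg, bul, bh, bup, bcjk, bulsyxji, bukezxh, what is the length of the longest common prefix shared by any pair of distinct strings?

The deepest shared node is where two words last agree before diverging.
"bupage" and "bupageg" agree on "bupage" (6 characters) before diverging; nothing deeper is shared.
Longest shared-prefix length: 6

6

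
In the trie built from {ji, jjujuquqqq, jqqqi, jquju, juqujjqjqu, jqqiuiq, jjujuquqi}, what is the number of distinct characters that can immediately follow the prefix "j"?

The children of the "j" node are the distinct next characters among strings starting with "j".
Distinct next characters after "j": i, j, q, u.
That node has 4 child edges.

4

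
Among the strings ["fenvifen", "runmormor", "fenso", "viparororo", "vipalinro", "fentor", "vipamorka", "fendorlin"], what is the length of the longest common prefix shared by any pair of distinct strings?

Look for the deepest trie node that still has at least two words in its subtree.
"vipalinro" and "vipamorka" agree on "vipa" (4 characters) before diverging; nothing deeper is shared.
Longest shared-prefix length: 4

4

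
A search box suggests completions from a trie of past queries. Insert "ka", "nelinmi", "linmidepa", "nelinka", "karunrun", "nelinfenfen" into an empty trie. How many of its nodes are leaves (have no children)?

A leaf is a node with no children — equivalently, the end of a word that is not a proper prefix of any other stored word.
Those words: "karunrun", "linmidepa", "nelinfenfen", "nelinka", "nelinmi"
Leaf count: 5

5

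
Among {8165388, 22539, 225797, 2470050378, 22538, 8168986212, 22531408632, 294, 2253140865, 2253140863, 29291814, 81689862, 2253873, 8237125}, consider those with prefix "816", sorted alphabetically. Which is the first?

8165388

DFS of the "816" subtree visits, in order: "8165388", "81689862", "8168986212"
The 1st is 8165388.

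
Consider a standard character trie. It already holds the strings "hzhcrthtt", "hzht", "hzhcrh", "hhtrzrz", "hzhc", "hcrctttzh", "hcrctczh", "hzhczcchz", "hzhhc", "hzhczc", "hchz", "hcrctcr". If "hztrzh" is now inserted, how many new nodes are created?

4

The longest prefix of "hztrzh" already in the trie is "hz" (length 2).
Each of the 4 remaining characters creates one node.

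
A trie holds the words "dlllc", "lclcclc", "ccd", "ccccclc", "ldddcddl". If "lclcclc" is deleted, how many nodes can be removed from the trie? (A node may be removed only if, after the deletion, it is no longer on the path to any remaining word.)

Walk "lclcclc" from the leaf back toward the root, removing each node that no remaining word uses.
The suffix "clcclc" (6 nodes) is used only by "lclcclc"; the node for "l" still has the child "d", so pruning stops there.
Nodes removed: 6

6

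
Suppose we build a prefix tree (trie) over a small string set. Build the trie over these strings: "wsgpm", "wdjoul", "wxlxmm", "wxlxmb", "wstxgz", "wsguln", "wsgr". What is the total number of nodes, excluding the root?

Count nodes per top-level branch (shared prefixes stored once):
  'w'-branch (wdjoul, wsgpm, wsgr, wsguln, wstxgz, wxlxmb, wxlxmm): 24 nodes
Sum: 24

24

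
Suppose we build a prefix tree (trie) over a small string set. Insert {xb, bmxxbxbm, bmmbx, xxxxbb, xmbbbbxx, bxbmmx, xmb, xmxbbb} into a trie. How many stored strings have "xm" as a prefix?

Walk to "xm"; the words in its subtree are exactly those with that prefix.
Matches: "xmb", "xmbbbbxx", "xmxbbb"
Count: 3

3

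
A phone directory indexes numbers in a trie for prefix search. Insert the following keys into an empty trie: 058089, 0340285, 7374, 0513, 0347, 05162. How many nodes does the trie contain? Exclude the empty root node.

Trace insertions, counting only characters that open a new branch:
  "058089" → 6 new (0, 5, 8, 0, 8, 9)
  "0340285" → prefix "0" already present; 6 new (3, 4, 0, 2, 8, 5)
  "7374" → 4 new (7, 3, 7, 4)
  "0513" → prefix "05" already present; 2 new (1, 3)
  "0347" → prefix "034" already present; 1 new (7)
  "05162" → prefix "051" already present; 2 new (6, 2)
Total nodes = 6 + 6 + 4 + 2 + 1 + 2 = 21

21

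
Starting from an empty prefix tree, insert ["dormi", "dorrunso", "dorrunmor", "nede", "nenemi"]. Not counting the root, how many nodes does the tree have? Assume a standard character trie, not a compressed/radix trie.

21

Insert word by word; a character creates a node only if that edge doesn't already exist:
  "dormi" → 5 new (d, o, r, m, i)
  "dorrunso" → prefix "dor" already present; 5 new (r, u, n, s, o)
  "dorrunmor" → prefix "dorrun" already present; 3 new (m, o, r)
  "nede" → 4 new (n, e, d, e)
  "nenemi" → prefix "ne" already present; 4 new (n, e, m, i)
Total nodes = 5 + 5 + 3 + 4 + 4 = 21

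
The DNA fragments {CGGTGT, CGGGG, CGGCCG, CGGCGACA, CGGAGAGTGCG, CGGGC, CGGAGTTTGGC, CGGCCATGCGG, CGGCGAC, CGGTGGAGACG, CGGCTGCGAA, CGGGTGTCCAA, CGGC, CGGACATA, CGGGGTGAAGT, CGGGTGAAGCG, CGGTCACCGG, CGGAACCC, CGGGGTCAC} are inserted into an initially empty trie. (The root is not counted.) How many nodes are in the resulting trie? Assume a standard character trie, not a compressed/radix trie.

83

Count nodes per top-level branch (shared prefixes stored once):
  'C'-branch (CGGAACCC, CGGACATA, CGGAGAGTGCG, CGGAGTTTGGC, CGGC, CGGCCATGCGG, CGGCCG, CGGCGAC, CGGCGACA, CGGCTGCGAA, CGGGC, CGGGG, CGGGGTCAC, CGGGGTGAAGT, CGGGTGAAGCG, CGGGTGTCCAA, CGGTCACCGG, CGGTGGAGACG, CGGTGT): 83 nodes
Sum: 83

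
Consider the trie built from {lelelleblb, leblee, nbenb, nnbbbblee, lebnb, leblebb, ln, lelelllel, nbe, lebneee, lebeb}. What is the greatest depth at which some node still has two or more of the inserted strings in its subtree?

6

Equivalently: take the maximum, over all pairs, of their longest common prefix length.
"lelelleblb" and "lelelllel" agree on "lelell" (6 characters) before diverging; nothing deeper is shared.
Longest shared-prefix length: 6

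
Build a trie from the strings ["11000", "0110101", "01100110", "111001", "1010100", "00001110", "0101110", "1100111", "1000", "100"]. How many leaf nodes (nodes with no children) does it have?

9

Leaves are exactly the stored words that no other stored word extends.
Those words: "00001110", "0101110", "01100110", "0110101", "1000", "1010100", "11000", "1100111", "111001"
Leaf count: 9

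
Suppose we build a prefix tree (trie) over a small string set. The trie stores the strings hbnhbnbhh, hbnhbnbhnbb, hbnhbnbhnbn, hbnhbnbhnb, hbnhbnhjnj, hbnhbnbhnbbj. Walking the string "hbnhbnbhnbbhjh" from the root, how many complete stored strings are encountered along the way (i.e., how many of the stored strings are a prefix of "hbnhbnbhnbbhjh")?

Traverse "hbnhbnbhnbbhjh" character by character; count nodes along the way that are marked as word ends.
Prefixes of the query that are stored words: "hbnhbnbhnb", "hbnhbnbhnbb"
Count: 2

2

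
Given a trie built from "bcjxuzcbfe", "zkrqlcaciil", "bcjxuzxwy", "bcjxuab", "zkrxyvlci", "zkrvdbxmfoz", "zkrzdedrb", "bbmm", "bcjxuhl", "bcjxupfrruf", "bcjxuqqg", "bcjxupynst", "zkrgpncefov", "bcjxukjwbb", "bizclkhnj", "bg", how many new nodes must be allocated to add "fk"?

"fk" shares no prefix with any stored word, so all 2 characters open new nodes.
2 − 0 = 2 new nodes.

2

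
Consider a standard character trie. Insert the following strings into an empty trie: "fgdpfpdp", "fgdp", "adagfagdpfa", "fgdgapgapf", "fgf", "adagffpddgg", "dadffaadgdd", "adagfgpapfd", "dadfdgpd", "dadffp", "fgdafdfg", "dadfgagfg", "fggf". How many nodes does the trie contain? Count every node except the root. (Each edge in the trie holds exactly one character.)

67

For each word, the new-node count is its length minus the longest prefix already in the trie:
  "fgdpfpdp" → 8 new (f, g, d, p, f, p, d, p)
  "fgdp" → prefix "fgdp" already present; 0 new (none)
  "adagfagdpfa" → 11 new (a, d, a, g, f, a, g, d, p, f, a)
  "fgdgapgapf" → prefix "fgd" already present; 7 new (g, a, p, g, a, p, f)
  "fgf" → prefix "fg" already present; 1 new (f)
  "adagffpddgg" → prefix "adagf" already present; 6 new (f, p, d, d, g, g)
  "dadffaadgdd" → 11 new (d, a, d, f, f, a, a, d, g, d, d)
  "adagfgpapfd" → prefix "adagf" already present; 6 new (g, p, a, p, f, d)
  "dadfdgpd" → prefix "dadf" already present; 4 new (d, g, p, d)
  "dadffp" → prefix "dadff" already present; 1 new (p)
  "fgdafdfg" → prefix "fgd" already present; 5 new (a, f, d, f, g)
  "dadfgagfg" → prefix "dadf" already present; 5 new (g, a, g, f, g)
  "fggf" → prefix "fg" already present; 2 new (g, f)
Total nodes = 8 + 0 + 11 + 7 + 1 + 6 + 11 + 6 + 4 + 1 + 5 + 5 + 2 = 67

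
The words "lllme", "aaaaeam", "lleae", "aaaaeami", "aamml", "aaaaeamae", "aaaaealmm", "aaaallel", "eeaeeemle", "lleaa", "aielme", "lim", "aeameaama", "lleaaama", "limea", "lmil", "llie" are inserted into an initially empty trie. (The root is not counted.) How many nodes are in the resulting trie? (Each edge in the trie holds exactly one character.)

63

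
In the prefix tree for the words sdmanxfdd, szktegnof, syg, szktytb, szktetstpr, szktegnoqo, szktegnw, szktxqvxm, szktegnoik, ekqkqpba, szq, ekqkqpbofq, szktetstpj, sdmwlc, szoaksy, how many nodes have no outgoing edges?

15

Leaves are exactly the stored words that no other stored word extends.
Those words: "ekqkqpba", "ekqkqpbofq", "sdmanxfdd", "sdmwlc", "syg", "szktegnof", "szktegnoik", "szktegnoqo", "szktegnw", "szktetstpj", "szktetstpr", "szktxqvxm", "szktytb", "szoaksy", "szq"
Leaf count: 15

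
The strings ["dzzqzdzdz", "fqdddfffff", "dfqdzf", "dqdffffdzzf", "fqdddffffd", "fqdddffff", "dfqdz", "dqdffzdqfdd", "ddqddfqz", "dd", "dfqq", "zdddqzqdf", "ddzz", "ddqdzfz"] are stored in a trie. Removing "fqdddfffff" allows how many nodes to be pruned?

Walk "fqdddfffff" from the leaf back toward the root, removing each node that no remaining word uses.
The suffix "f" (1 node) is used only by "fqdddfffff"; the node for "fqdddffff" still has the child "d", so pruning stops there.
Nodes removed: 1

1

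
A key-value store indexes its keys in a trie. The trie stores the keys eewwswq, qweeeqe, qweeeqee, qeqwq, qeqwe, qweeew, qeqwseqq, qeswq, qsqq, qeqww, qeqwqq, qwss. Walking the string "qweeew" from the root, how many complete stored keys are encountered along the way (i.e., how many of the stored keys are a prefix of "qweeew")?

1

Walk "qweeew" from the root; an end-of-word marker is hit whenever a stored word is a prefix of "qweeew".
Prefixes of the query that are stored words: "qweeew"
Count: 1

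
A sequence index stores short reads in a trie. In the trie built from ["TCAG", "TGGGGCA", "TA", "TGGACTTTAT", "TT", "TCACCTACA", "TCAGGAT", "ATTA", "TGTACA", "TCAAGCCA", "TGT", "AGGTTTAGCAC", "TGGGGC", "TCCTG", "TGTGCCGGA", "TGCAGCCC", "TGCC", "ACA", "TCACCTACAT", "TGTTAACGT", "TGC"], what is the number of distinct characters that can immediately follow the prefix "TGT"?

3

Follow the path "TGT" to its node, then look at its outgoing edges.
Characters that immediately follow "TGT" among the stored strings: {A, G, T}.
That node has 3 child edges.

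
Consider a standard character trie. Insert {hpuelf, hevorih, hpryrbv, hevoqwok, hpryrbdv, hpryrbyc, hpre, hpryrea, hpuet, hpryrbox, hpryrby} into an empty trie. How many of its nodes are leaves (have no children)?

10

A leaf is a node with no children — equivalently, the end of a word that is not a proper prefix of any other stored word.
Those words: "hevoqwok", "hevorih", "hpre", "hpryrbdv", "hpryrbox", "hpryrbv", "hpryrbyc", "hpryrea", "hpuelf", "hpuet"
Leaf count: 10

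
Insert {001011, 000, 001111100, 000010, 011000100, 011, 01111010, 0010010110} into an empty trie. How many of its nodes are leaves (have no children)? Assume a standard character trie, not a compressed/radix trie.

6

A leaf is a node with no children — equivalently, the end of a word that is not a proper prefix of any other stored word.
Those words: "000010", "0010010110", "001011", "001111100", "011000100", "01111010"
Leaf count: 6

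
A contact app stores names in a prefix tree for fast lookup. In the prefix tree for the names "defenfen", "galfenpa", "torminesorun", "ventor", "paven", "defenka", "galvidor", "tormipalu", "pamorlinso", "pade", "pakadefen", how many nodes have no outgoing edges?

11

A leaf is a node with no children — equivalently, the end of a word that is not a proper prefix of any other stored word.
Those words: "defenfen", "defenka", "galfenpa", "galvidor", "pade", "pakadefen", "pamorlinso", "paven", "torminesorun", "tormipalu", "ventor"
Leaf count: 11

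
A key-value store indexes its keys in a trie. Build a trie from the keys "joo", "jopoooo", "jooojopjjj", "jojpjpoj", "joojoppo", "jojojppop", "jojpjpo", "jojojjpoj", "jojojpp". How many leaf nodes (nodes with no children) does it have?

6

Leaves are exactly the stored words that no other stored word extends.
Those words: "jojojjpoj", "jojojppop", "jojpjpoj", "joojoppo", "jooojopjjj", "jopoooo"
Leaf count: 6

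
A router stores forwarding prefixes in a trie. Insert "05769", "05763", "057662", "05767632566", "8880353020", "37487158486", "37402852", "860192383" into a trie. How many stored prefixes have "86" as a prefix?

Filter for entries beginning with "86":
Matches: "860192383"
Count: 1

1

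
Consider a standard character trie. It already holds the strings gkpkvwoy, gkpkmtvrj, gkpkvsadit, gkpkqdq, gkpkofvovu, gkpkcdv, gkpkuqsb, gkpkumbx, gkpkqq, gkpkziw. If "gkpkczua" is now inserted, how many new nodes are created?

3

"gkpkc" is already a path in the trie; the remaining "zua" must be added.
So 8 − 5 = 3 new nodes.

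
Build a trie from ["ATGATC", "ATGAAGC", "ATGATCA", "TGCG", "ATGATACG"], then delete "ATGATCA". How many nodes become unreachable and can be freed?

After clearing the end-marker at "ATGATCA", prune upward until reaching a node still needed by another word.
The suffix "A" (1 node) is used only by "ATGATCA"; "ATGATC" is itself a stored word, so pruning stops there.
Nodes removed: 1

1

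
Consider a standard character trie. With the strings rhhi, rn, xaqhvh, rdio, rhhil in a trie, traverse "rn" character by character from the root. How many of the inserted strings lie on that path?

Walk "rn" from the root; an end-of-word marker is hit whenever a stored word is a prefix of "rn".
Prefixes of the query that are stored words: "rn"
Count: 1

1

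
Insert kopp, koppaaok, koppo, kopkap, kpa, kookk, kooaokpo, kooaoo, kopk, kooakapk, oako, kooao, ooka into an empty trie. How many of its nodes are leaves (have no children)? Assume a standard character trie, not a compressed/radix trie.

Leaves are exactly the stored words that no other stored word extends.
Those words: "kooakapk", "kooaokpo", "kooaoo", "kookk", "kopkap", "koppaaok", "koppo", "kpa", "oako", "ooka"
Leaf count: 10

10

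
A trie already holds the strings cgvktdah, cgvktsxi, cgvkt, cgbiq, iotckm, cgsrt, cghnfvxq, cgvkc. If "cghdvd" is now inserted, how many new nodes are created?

"cgh" is already a path in the trie; the remaining "dvd" must be added.
New nodes needed: |"cghdvd"| − 3 = 6 − 3 = 3.

3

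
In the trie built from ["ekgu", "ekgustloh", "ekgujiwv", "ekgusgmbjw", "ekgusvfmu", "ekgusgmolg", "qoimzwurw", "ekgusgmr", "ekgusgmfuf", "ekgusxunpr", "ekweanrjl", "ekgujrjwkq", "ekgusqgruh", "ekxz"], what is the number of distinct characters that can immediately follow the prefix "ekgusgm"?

Walk "ekgusgm" from the root, arriving at one node.
Characters that immediately follow "ekgusgm" among the stored strings: {b, f, o, r}.
That node has 4 child edges.

4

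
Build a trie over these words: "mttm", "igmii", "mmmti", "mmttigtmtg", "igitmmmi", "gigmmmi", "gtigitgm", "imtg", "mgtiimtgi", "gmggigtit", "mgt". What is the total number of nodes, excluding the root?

60

Trace insertions, counting only characters that open a new branch:
  "mttm" → 4 new (m, t, t, m)
  "igmii" → 5 new (i, g, m, i, i)
  "mmmti" → prefix "m" already present; 4 new (m, m, t, i)
  "mmttigtmtg" → prefix "mm" already present; 8 new (t, t, i, g, t, m, t, g)
  "igitmmmi" → prefix "ig" already present; 6 new (i, t, m, m, m, i)
  "gigmmmi" → 7 new (g, i, g, m, m, m, i)
  "gtigitgm" → prefix "g" already present; 7 new (t, i, g, i, t, g, m)
  "imtg" → prefix "i" already present; 3 new (m, t, g)
  "mgtiimtgi" → prefix "m" already present; 8 new (g, t, i, i, m, t, g, i)
  "gmggigtit" → prefix "g" already present; 8 new (m, g, g, i, g, t, i, t)
  "mgt" → prefix "mgt" already present; 0 new (none)
Total nodes = 4 + 5 + 4 + 8 + 6 + 7 + 7 + 3 + 8 + 8 + 0 = 60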